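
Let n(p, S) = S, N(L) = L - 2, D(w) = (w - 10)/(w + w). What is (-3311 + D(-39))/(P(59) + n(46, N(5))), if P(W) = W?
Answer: -258209/4836 ≈ -53.393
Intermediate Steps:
D(w) = (-10 + w)/(2*w) (D(w) = (-10 + w)/((2*w)) = (-10 + w)*(1/(2*w)) = (-10 + w)/(2*w))
N(L) = -2 + L
(-3311 + D(-39))/(P(59) + n(46, N(5))) = (-3311 + (1/2)*(-10 - 39)/(-39))/(59 + (-2 + 5)) = (-3311 + (1/2)*(-1/39)*(-49))/(59 + 3) = (-3311 + 49/78)/62 = -258209/78*1/62 = -258209/4836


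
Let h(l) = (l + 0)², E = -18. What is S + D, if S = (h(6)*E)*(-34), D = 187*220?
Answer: 63172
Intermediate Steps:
h(l) = l²
D = 41140
S = 22032 (S = (6²*(-18))*(-34) = (36*(-18))*(-34) = -648*(-34) = 22032)
S + D = 22032 + 41140 = 63172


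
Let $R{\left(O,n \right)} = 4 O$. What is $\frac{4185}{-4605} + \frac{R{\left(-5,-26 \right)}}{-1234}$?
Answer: $- \frac{169073}{189419} \approx -0.89259$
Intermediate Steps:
$\frac{4185}{-4605} + \frac{R{\left(-5,-26 \right)}}{-1234} = \frac{4185}{-4605} + \frac{4 \left(-5\right)}{-1234} = 4185 \left(- \frac{1}{4605}\right) - - \frac{10}{617} = - \frac{279}{307} + \frac{10}{617} = - \frac{169073}{189419}$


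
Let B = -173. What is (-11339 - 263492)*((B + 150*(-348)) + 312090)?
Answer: -71378282827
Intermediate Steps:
(-11339 - 263492)*((B + 150*(-348)) + 312090) = (-11339 - 263492)*((-173 + 150*(-348)) + 312090) = -274831*((-173 - 52200) + 312090) = -274831*(-52373 + 312090) = -274831*259717 = -71378282827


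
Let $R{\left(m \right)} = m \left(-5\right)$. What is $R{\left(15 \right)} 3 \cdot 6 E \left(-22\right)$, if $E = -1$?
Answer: $-29700$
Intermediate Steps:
$R{\left(m \right)} = - 5 m$
$R{\left(15 \right)} 3 \cdot 6 E \left(-22\right) = \left(-5\right) 15 \cdot 3 \cdot 6 \left(-1\right) \left(-22\right) = - 75 \cdot 18 \left(-1\right) \left(-22\right) = \left(-75\right) \left(-18\right) \left(-22\right) = 1350 \left(-22\right) = -29700$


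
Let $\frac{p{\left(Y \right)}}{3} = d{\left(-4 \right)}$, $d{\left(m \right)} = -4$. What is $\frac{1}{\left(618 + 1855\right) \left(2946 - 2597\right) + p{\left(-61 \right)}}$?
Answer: $\frac{1}{863065} \approx 1.1587 \cdot 10^{-6}$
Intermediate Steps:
$p{\left(Y \right)} = -12$ ($p{\left(Y \right)} = 3 \left(-4\right) = -12$)
$\frac{1}{\left(618 + 1855\right) \left(2946 - 2597\right) + p{\left(-61 \right)}} = \frac{1}{\left(618 + 1855\right) \left(2946 - 2597\right) - 12} = \frac{1}{2473 \cdot 349 - 12} = \frac{1}{863077 - 12} = \frac{1}{863065}$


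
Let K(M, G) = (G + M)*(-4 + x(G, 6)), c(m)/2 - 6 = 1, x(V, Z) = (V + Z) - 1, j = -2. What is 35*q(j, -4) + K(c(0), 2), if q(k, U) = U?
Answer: -92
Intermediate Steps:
x(V, Z) = -1 + V + Z
c(m) = 14 (c(m) = 12 + 2*1 = 12 + 2 = 14)
K(M, G) = (1 + G)*(G + M) (K(M, G) = (G + M)*(-4 + (-1 + G + 6)) = (G + M)*(-4 + (5 + G)) = (G + M)*(1 + G) = (1 + G)*(G + M))
35*q(j, -4) + K(c(0), 2) = 35*(-4) + (2 + 14 + 2**2 + 2*14) = -140 + (2 + 14 + 4 + 28) = -140 + 48 = -92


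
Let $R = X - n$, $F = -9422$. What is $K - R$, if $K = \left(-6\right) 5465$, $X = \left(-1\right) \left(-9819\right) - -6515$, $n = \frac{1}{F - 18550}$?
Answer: $- \frac{1374096529}{27972} \approx -49124.0$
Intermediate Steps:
$n = - \frac{1}{27972}$ ($n = \frac{1}{-9422 - 18550} = \frac{1}{-27972} = - \frac{1}{27972} \approx -3.575 \cdot 10^{-5}$)
$X = 16334$ ($X = 9819 + 6515 = 16334$)
$K = -32790$
$R = \frac{456894649}{27972}$ ($R = 16334 - - \frac{1}{27972} = 16334 + \frac{1}{27972} = \frac{456894649}{27972} \approx 16334.0$)
$K - R = -32790 - \frac{456894649}{27972} = - \frac{1374096529}{27972}$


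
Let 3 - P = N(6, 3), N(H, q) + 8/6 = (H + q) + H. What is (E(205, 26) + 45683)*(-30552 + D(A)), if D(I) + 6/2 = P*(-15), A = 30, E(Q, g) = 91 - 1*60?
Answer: -1389477030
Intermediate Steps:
E(Q, g) = 31 (E(Q, g) = 91 - 60 = 31)
N(H, q) = -4/3 + q + 2*H (N(H, q) = -4/3 + ((H + q) + H) = -4/3 + (q + 2*H) = -4/3 + q + 2*H)
P = -32/3 (P = 3 - (-4/3 + 3 + 2*6) = 3 - (-4/3 + 3 + 12) = 3 - 1*41/3 = 3 - 41/3 = -32/3 ≈ -10.667)
D(I) = 157 (D(I) = -3 - 32/3*(-15) = -3 + 160 = 157)
(E(205, 26) + 45683)*(-30552 + D(A)) = (31 + 45683)*(-30552 + 157) = 45714*(-30395) = -1389477030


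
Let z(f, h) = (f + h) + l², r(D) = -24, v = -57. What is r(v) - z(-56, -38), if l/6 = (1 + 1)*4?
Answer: -2234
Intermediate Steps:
l = 48 (l = 6*((1 + 1)*4) = 6*(2*4) = 6*8 = 48)
z(f, h) = 2304 + f + h (z(f, h) = (f + h) + 48² = (f + h) + 2304 = 2304 + f + h)
r(v) - z(-56, -38) = -24 - (2304 - 56 - 38) = -24 - 1*2210 = -24 - 2210 = -2234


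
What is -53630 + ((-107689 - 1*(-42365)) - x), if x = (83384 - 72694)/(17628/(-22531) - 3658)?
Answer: -4902927090207/41218013 ≈ -1.1895e+5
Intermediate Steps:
x = -120428195/41218013 (x = 10690/(17628*(-1/22531) - 3658) = 10690/(-17628/22531 - 3658) = 10690/(-82436026/22531) = 10690*(-22531/82436026) = -120428195/41218013 ≈ -2.9217)
-53630 + ((-107689 - 1*(-42365)) - x) = -53630 + ((-107689 - 1*(-42365)) - 1*(-120428195/41218013)) = -53630 + ((-107689 + 42365) + 120428195/41218013) = -53630 + (-65324 + 120428195/41218013) = -53630 - 2692405053017/41218013 = -4902927090207/41218013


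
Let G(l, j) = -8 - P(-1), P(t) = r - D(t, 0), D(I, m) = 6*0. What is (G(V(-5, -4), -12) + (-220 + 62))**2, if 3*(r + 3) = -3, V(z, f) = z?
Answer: 26244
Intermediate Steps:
D(I, m) = 0
r = -4 (r = -3 + (1/3)*(-3) = -3 - 1 = -4)
P(t) = -4 (P(t) = -4 - 1*0 = -4 + 0 = -4)
G(l, j) = -4 (G(l, j) = -8 - 1*(-4) = -8 + 4 = -4)
(G(V(-5, -4), -12) + (-220 + 62))**2 = (-4 + (-220 + 62))**2 = (-4 - 158)**2 = (-162)**2 = 26244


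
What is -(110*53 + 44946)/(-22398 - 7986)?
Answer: 6347/3798 ≈ 1.6711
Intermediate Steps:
-(110*53 + 44946)/(-22398 - 7986) = -(5830 + 44946)/(-30384) = -50776*(-1)/30384 = -1*(-6347/3798) = 6347/3798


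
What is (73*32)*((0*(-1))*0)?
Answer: 0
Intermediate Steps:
(73*32)*((0*(-1))*0) = 2336*(0*0) = 2336*0 = 0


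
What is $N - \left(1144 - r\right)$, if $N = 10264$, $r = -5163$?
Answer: $3957$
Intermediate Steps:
$N - \left(1144 - r\right) = 10264 - \left(1144 - -5163\right) = 10264 - \left(1144 + 5163\right) = 10264 - 6307 = 3957$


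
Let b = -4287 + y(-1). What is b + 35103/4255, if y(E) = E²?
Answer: -18201827/4255 ≈ -4277.8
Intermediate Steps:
b = -4286 (b = -4287 + (-1)² = -4287 + 1 = -4286)
b + 35103/4255 = -4286 + 35103/4255 = -18201827/4255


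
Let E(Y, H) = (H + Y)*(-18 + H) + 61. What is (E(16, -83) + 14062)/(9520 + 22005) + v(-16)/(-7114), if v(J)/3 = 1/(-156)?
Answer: 118889653/179415080 ≈ 0.66265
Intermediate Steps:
E(Y, H) = 61 + (-18 + H)*(H + Y) (E(Y, H) = (-18 + H)*(H + Y) + 61 = 61 + (-18 + H)*(H + Y))
v(J) = -1/52 (v(J) = 3/(-156) = 3*(-1/156) = -1/52)
(E(16, -83) + 14062)/(9520 + 22005) + v(-16)/(-7114) = ((61 + (-83)² - 18*(-83) - 18*16 - 83*16) + 14062)/(9520 + 22005) - 1/52/(-7114) = ((61 + 6889 + 1494 - 288 - 1328) + 14062)/31525 - 1/52*(-1/7114) = (6828 + 14062)*(1/31525) + 1/369928 = 20890*(1/31525) + 1/369928 = 4178/6305 + 1/369928 = 118889653/179415080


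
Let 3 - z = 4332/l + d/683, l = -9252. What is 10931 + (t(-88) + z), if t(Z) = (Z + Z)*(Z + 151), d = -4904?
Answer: -77067775/526593 ≈ -146.35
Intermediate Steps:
z = 5607326/526593 (z = 3 - (4332/(-9252) - 4904/683) = 3 - (4332*(-1/9252) - 4904*1/683) = 3 - (-361/771 - 4904/683) = 3 - 1*(-4027547/526593) = 3 + 4027547/526593 = 5607326/526593 ≈ 10.648)
t(Z) = 2*Z*(151 + Z) (t(Z) = (2*Z)*(151 + Z) = 2*Z*(151 + Z))
10931 + (t(-88) + z) = 10931 + (2*(-88)*(151 - 88) + 5607326/526593) = 10931 + (2*(-88)*63 + 5607326/526593) = 10931 + (-11088 + 5607326/526593) = 10931 - 5833255858/526593 = -77067775/526593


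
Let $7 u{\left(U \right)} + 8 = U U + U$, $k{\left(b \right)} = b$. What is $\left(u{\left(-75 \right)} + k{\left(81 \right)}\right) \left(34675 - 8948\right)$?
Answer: $\frac{157166243}{7} \approx 2.2452 \cdot 10^{7}$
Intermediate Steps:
$u{\left(U \right)} = - \frac{8}{7} + \frac{U}{7} + \frac{U^{2}}{7}$ ($u{\left(U \right)} = - \frac{8}{7} + \frac{U U + U}{7} = - \frac{8}{7} + \frac{U^{2} + U}{7} = - \frac{8}{7} + \frac{U + U^{2}}{7} = - \frac{8}{7} + \left(\frac{U}{7} + \frac{U^{2}}{7}\right) = - \frac{8}{7} + \frac{U}{7} + \frac{U^{2}}{7}$)
$\left(u{\left(-75 \right)} + k{\left(81 \right)}\right) \left(34675 - 8948\right) = \left(\left(- \frac{8}{7} + \frac{1}{7} \left(-75\right) + \frac{\left(-75\right)^{2}}{7}\right) + 81\right) \left(34675 - 8948\right) = \left(\left(- \frac{8}{7} - \frac{75}{7} + \frac{1}{7} \cdot 5625\right) + 81\right) 25727 = \left(\left(- \frac{8}{7} - \frac{75}{7} + \frac{5625}{7}\right) + 81\right) 25727 = \left(\frac{5542}{7} + 81\right) 25727 = \frac{6109}{7} \cdot 25727 = \frac{157166243}{7}$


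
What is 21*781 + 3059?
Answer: 19460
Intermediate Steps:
21*781 + 3059 = 16401 + 3059 = 19460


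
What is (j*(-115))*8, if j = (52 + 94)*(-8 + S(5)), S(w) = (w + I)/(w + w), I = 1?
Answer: 993968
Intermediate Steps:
S(w) = (1 + w)/(2*w) (S(w) = (w + 1)/(w + w) = (1 + w)/((2*w)) = (1 + w)*(1/(2*w)) = (1 + w)/(2*w))
j = -5402/5 (j = (52 + 94)*(-8 + (½)*(1 + 5)/5) = 146*(-8 + (½)*(⅕)*6) = 146*(-8 + ⅗) = 146*(-37/5) = -5402/5 ≈ -1080.4)
(j*(-115))*8 = -5402/5*(-115)*8 = 124246*8 = 993968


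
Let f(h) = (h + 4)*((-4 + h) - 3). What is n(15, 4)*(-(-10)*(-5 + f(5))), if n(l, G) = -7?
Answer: 1610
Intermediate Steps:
f(h) = (-7 + h)*(4 + h) (f(h) = (4 + h)*(-7 + h) = (-7 + h)*(4 + h))
n(15, 4)*(-(-10)*(-5 + f(5))) = -(-7)*(-10*(-5 + (-28 + 5² - 3*5))) = -(-7)*(-10*(-5 + (-28 + 25 - 15))) = -(-7)*(-10*(-5 - 18)) = -(-7)*(-10*(-23)) = -(-7)*230 = -7*(-230) = 1610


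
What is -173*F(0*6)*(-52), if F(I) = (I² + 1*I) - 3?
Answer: -26988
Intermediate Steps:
F(I) = -3 + I + I² (F(I) = (I² + I) - 3 = (I + I²) - 3 = -3 + I + I²)
-173*F(0*6)*(-52) = -173*(-3 + 0*6 + (0*6)²)*(-52) = -173*(-3 + 0 + 0²)*(-52) = -173*(-3 + 0 + 0)*(-52) = -173*(-3)*(-52) = 519*(-52) = -26988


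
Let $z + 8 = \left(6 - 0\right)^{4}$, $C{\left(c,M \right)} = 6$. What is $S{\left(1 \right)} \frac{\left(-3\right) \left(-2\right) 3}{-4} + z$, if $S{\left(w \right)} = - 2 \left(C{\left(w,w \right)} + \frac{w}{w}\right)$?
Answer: $1351$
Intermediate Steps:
$z = 1288$ ($z = -8 + \left(6 - 0\right)^{4} = -8 + \left(6 + 0\right)^{4} = -8 + 6^{4} = -8 + 1296 = 1288$)
$S{\left(w \right)} = -14$ ($S{\left(w \right)} = - 2 \left(6 + \frac{w}{w}\right) = - 2 \left(6 + 1\right) = \left(-2\right) 7 = -14$)
$S{\left(1 \right)} \frac{\left(-3\right) \left(-2\right) 3}{-4} + z = - 14 \frac{\left(-3\right) \left(-2\right) 3}{-4} + 1288 = - 14 \cdot 6 \cdot 3 \left(- \frac{1}{4}\right) + 1288 = - 14 \cdot 18 \left(- \frac{1}{4}\right) + 1288 = \left(-14\right) \left(- \frac{9}{2}\right) + 1288 = 63 + 1288 = 1351$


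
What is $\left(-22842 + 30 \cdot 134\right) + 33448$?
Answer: $14626$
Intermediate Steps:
$\left(-22842 + 30 \cdot 134\right) + 33448 = \left(-22842 + 4020\right) + 33448 = -18822 + 33448 = 14626$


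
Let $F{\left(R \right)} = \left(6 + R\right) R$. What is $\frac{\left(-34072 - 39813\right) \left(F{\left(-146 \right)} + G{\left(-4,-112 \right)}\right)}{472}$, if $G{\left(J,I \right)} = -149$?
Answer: $- \frac{1499200535}{472} \approx -3.1763 \cdot 10^{6}$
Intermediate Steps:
$F{\left(R \right)} = R \left(6 + R\right)$
$\frac{\left(-34072 - 39813\right) \left(F{\left(-146 \right)} + G{\left(-4,-112 \right)}\right)}{472} = \frac{\left(-34072 - 39813\right) \left(- 146 \left(6 - 146\right) - 149\right)}{472} = - 73885 \left(\left(-146\right) \left(-140\right) - 149\right) \frac{1}{472} = - 73885 \left(20440 - 149\right) \frac{1}{472} = \left(-73885\right) 20291 \cdot \frac{1}{472} = \left(-1499200535\right) \frac{1}{472} = - \frac{1499200535}{472}$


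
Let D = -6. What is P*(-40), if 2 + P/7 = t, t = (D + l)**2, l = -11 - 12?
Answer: -234920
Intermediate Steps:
l = -23
t = 841 (t = (-6 - 23)**2 = (-29)**2 = 841)
P = 5873 (P = -14 + 7*841 = -14 + 5887 = 5873)
P*(-40) = 5873*(-40) = -234920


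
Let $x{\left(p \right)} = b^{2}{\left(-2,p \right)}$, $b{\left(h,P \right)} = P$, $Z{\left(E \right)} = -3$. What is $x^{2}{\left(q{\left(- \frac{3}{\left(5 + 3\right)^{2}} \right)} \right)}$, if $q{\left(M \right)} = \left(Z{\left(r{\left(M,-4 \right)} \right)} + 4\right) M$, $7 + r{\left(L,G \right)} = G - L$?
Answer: $\frac{81}{16777216} \approx 4.828 \cdot 10^{-6}$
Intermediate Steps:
$r{\left(L,G \right)} = -7 + G - L$ ($r{\left(L,G \right)} = -7 + \left(G - L\right) = -7 + G - L$)
$q{\left(M \right)} = M$ ($q{\left(M \right)} = \left(-3 + 4\right) M = 1 M = M$)
$x{\left(p \right)} = p^{2}$
$x^{2}{\left(q{\left(- \frac{3}{\left(5 + 3\right)^{2}} \right)} \right)} = \left(\left(- \frac{3}{\left(5 + 3\right)^{2}}\right)^{2}\right)^{2} = \left(\left(- \frac{3}{8^{2}}\right)^{2}\right)^{2} = \left(\left(- \frac{3}{64}\right)^{2}\right)^{2} = \left(\frac{9}{4096}\right)^{2} = \frac{81}{16777216}$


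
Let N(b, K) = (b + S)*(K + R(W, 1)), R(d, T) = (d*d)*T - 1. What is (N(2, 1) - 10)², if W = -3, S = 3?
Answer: 1225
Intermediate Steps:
R(d, T) = -1 + T*d² (R(d, T) = d²*T - 1 = T*d² - 1 = -1 + T*d²)
N(b, K) = (3 + b)*(8 + K) (N(b, K) = (b + 3)*(K + (-1 + 1*(-3)²)) = (3 + b)*(K + (-1 + 1*9)) = (3 + b)*(K + (-1 + 9)) = (3 + b)*(K + 8) = (3 + b)*(8 + K))
(N(2, 1) - 10)² = ((24 + 3*1 + 8*2 + 1*2) - 10)² = ((24 + 3 + 16 + 2) - 10)² = (45 - 10)² = 35² = 1225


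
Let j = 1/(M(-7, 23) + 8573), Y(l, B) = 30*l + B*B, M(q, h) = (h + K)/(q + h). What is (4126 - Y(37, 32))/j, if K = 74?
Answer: 34178985/2 ≈ 1.7090e+7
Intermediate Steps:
M(q, h) = (74 + h)/(h + q) (M(q, h) = (h + 74)/(q + h) = (74 + h)/(h + q))
Y(l, B) = B² + 30*l (Y(l, B) = 30*l + B² = B² + 30*l)
j = 16/137265 (j = 1/((74 + 23)/(23 - 7) + 8573) = 1/(97/16 + 8573) = 1/(137265/16) = 16/137265 ≈ 0.00011656)
(4126 - Y(37, 32))/j = (4126 - (32² + 30*37))/(16/137265) = (4126 - (1024 + 1110))*(137265/16) = (4126 - 1*2134)*(137265/16) = (4126 - 2134)*(137265/16) = 1992*(137265/16) = 34178985/2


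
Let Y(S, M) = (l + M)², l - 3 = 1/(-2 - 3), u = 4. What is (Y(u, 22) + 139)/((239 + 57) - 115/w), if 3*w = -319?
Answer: 6013469/2369225 ≈ 2.5382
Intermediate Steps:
w = -319/3 (w = (⅓)*(-319) = -319/3 ≈ -106.33)
l = 14/5 (l = 3 + 1/(-2 - 3) = 3 + 1/(-5) = 3 - ⅕ = 14/5 ≈ 2.8000)
Y(S, M) = (14/5 + M)²
(Y(u, 22) + 139)/((239 + 57) - 115/w) = ((14 + 5*22)²/25 + 139)/((239 + 57) - 115/(-319/3)) = ((14 + 110)²/25 + 139)/(296 - 115*(-3/319)) = ((1/25)*124² + 139)/(296 + 345/319) = ((1/25)*15376 + 139)/(94769/319) = (15376/25 + 139)*(319/94769) = (18851/25)*(319/94769) = 6013469/2369225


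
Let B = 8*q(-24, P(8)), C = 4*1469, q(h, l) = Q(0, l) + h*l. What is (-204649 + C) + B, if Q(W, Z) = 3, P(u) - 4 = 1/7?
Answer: -1396811/7 ≈ -1.9954e+5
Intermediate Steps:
P(u) = 29/7 (P(u) = 4 + 1/7 = 4 + ⅐ = 29/7)
q(h, l) = 3 + h*l
C = 5876
B = -5400/7 (B = 8*(3 - 24*29/7) = 8*(3 - 696/7) = 8*(-675/7) = -5400/7 ≈ -771.43)
(-204649 + C) + B = (-204649 + 5876) - 5400/7 = -198773 - 5400/7 = -1396811/7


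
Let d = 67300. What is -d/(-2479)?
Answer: 67300/2479 ≈ 27.148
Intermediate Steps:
-d/(-2479) = -67300/(-2479) = -67300*(-1)/2479 = -1*(-67300/2479) = 67300/2479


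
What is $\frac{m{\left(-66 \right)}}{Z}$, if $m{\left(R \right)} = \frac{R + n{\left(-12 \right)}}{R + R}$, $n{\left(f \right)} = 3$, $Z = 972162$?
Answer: $\frac{7}{14258376} \approx 4.9094 \cdot 10^{-7}$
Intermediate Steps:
$m{\left(R \right)} = \frac{3 + R}{2 R}$ ($m{\left(R \right)} = \frac{R + 3}{R + R} = \frac{3 + R}{2 R}$)
$\frac{m{\left(-66 \right)}}{Z} = \frac{\frac{1}{2} \frac{1}{-66} \left(3 - 66\right)}{972162} = \frac{1}{2} \left(- \frac{1}{66}\right) \left(-63\right) \frac{1}{972162} = \frac{21}{44} \cdot \frac{1}{972162} = \frac{7}{14258376}$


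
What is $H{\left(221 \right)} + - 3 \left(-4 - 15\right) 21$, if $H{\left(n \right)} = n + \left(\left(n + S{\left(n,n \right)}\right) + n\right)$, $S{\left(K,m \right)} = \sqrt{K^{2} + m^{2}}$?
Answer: $1860 + 221 \sqrt{2} \approx 2172.5$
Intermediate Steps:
$H{\left(n \right)} = 3 n + \sqrt{2} \sqrt{n^{2}}$ ($H{\left(n \right)} = n + \left(\left(n + \sqrt{n^{2} + n^{2}}\right) + n\right) = n + \left(\left(n + \sqrt{2 n^{2}}\right) + n\right) = n + \left(\left(n + \sqrt{2} \sqrt{n^{2}}\right) + n\right) = n + \left(2 n + \sqrt{2} \sqrt{n^{2}}\right) = 3 n + \sqrt{2} \sqrt{n^{2}}$)
$H{\left(221 \right)} + - 3 \left(-4 - 15\right) 21 = \left(3 \cdot 221 + \sqrt{2} \sqrt{221^{2}}\right) + - 3 \left(-4 - 15\right) 21 = \left(663 + \sqrt{2} \sqrt{48841}\right) + - 3 \left(-4 - 15\right) 21 = \left(663 + \sqrt{2} \cdot 221\right) + \left(-3\right) \left(-19\right) 21 = \left(663 + 221 \sqrt{2}\right) + 57 \cdot 21 = \left(663 + 221 \sqrt{2}\right) + 1197 = 1860 + 221 \sqrt{2}$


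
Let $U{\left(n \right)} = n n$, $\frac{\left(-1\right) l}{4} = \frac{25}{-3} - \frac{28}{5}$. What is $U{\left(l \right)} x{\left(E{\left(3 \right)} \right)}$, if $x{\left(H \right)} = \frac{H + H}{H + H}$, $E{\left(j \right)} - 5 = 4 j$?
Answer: $\frac{698896}{225} \approx 3106.2$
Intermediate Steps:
$E{\left(j \right)} = 5 + 4 j$
$x{\left(H \right)} = 1$ ($x{\left(H \right)} = \frac{2 H}{2 H} = 2 H \frac{1}{2 H} = 1$)
$l = \frac{836}{15}$ ($l = - 4 \left(\frac{25}{-3} - \frac{28}{5}\right) = - 4 \left(25 \left(- \frac{1}{3}\right) - \frac{28}{5}\right) = - 4 \left(- \frac{25}{3} - \frac{28}{5}\right) = \left(-4\right) \left(- \frac{209}{15}\right) = \frac{836}{15} \approx 55.733$)
$U{\left(n \right)} = n^{2}$
$U{\left(l \right)} x{\left(E{\left(3 \right)} \right)} = \left(\frac{836}{15}\right)^{2} \cdot 1 = \frac{698896}{225} \cdot 1 = \frac{698896}{225}$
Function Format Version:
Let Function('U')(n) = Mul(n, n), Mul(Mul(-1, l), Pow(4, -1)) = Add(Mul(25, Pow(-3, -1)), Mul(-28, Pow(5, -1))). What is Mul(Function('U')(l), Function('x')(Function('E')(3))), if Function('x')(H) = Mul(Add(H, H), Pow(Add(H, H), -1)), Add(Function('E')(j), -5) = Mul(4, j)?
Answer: Rational(698896, 225) ≈ 3106.2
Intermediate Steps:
Function('E')(j) = Add(5, Mul(4, j))
Function('x')(H) = 1 (Function('x')(H) = Mul(Mul(2, H), Pow(Mul(2, H), -1)) = Mul(Mul(2, H), Mul(Rational(1, 2), Pow(H, -1))) = 1)
l = Rational(836, 15) (l = Mul(-4, Add(Mul(25, Pow(-3, -1)), Mul(-28, Pow(5, -1)))) = Mul(-4, Add(Mul(25, Rational(-1, 3)), Mul(-28, Rational(1, 5)))) = Mul(-4, Add(Rational(-25, 3), Rational(-28, 5))) = Mul(-4, Rational(-209, 15)) = Rational(836, 15) ≈ 55.733)
Function('U')(n) = Pow(n, 2)
Mul(Function('U')(l), Function('x')(Function('E')(3))) = Mul(Pow(Rational(836, 15), 2), 1) = Mul(Rational(698896, 225), 1) = Rational(698896, 225)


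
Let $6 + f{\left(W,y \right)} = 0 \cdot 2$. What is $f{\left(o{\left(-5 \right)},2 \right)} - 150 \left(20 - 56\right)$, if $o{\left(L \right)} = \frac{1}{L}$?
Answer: $5394$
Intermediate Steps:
$f{\left(W,y \right)} = -6$ ($f{\left(W,y \right)} = -6 + 0 \cdot 2 = -6 + 0 = -6$)
$f{\left(o{\left(-5 \right)},2 \right)} - 150 \left(20 - 56\right) = -6 - 150 \left(20 - 56\right) = -6 - -5400 = -6 + 5400 = 5394$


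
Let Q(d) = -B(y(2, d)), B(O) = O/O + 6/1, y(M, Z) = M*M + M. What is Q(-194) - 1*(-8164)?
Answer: 8157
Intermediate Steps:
y(M, Z) = M + M² (y(M, Z) = M² + M = M + M²)
B(O) = 7 (B(O) = 1 + 6*1 = 1 + 6 = 7)
Q(d) = -7 (Q(d) = -1*7 = -7)
Q(-194) - 1*(-8164) = -7 - 1*(-8164) = -7 + 8164 = 8157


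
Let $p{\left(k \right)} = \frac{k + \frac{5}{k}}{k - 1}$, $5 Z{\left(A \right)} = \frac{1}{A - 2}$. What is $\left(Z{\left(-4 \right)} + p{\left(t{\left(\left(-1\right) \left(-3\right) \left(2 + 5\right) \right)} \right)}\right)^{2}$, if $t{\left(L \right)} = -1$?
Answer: $\frac{7921}{900} \approx 8.8011$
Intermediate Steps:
$Z{\left(A \right)} = \frac{1}{5 \left(-2 + A\right)}$ ($Z{\left(A \right)} = \frac{1}{5 \left(A - 2\right)} = \frac{1}{5 \left(-2 + A\right)}$)
$p{\left(k \right)} = \frac{k + \frac{5}{k}}{-1 + k}$
$\left(Z{\left(-4 \right)} + p{\left(t{\left(\left(-1\right) \left(-3\right) \left(2 + 5\right) \right)} \right)}\right)^{2} = \left(\frac{1}{5 \left(-2 - 4\right)} + \frac{5 + \left(-1\right)^{2}}{\left(-1\right) \left(-1 - 1\right)}\right)^{2} = \left(\frac{1}{5 \left(-6\right)} - \frac{5 + 1}{-2}\right)^{2} = \left(\frac{1}{5} \left(- \frac{1}{6}\right) - \left(- \frac{1}{2}\right) 6\right)^{2} = \left(- \frac{1}{30} + 3\right)^{2} = \left(\frac{89}{30}\right)^{2} = \frac{7921}{900}$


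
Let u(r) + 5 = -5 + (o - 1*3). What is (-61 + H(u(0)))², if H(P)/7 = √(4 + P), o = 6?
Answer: 3574 - 854*I*√3 ≈ 3574.0 - 1479.2*I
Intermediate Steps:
u(r) = -7 (u(r) = -5 + (-5 + (6 - 1*3)) = -5 + (-5 + (6 - 3)) = -5 + (-5 + 3) = -5 - 2 = -7)
H(P) = 7*√(4 + P)
(-61 + H(u(0)))² = (-61 + 7*√(4 - 7))² = (-61 + 7*√(-3))² = (-61 + 7*(I*√3))² = (-61 + 7*I*√3)²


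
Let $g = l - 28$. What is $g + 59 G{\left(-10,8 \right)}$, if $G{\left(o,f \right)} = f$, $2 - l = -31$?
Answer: $477$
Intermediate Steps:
$l = 33$ ($l = 2 - -31 = 2 + 31 = 33$)
$g = 5$ ($g = 33 - 28 = 5$)
$g + 59 G{\left(-10,8 \right)} = 5 + 59 \cdot 8 = 5 + 472 = 477$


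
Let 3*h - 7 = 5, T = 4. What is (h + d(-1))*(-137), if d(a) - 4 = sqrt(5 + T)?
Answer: -1507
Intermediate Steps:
h = 4 (h = 7/3 + (1/3)*5 = 7/3 + 5/3 = 4)
d(a) = 7 (d(a) = 4 + sqrt(5 + 4) = 4 + sqrt(9) = 4 + 3 = 7)
(h + d(-1))*(-137) = (4 + 7)*(-137) = 11*(-137) = -1507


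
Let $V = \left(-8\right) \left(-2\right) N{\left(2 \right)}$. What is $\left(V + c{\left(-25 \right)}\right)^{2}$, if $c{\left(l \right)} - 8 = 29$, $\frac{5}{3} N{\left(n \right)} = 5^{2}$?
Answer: $76729$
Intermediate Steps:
$N{\left(n \right)} = 15$ ($N{\left(n \right)} = \frac{3 \cdot 5^{2}}{5} = \frac{3}{5} \cdot 25 = 15$)
$c{\left(l \right)} = 37$ ($c{\left(l \right)} = 8 + 29 = 37$)
$V = 240$ ($V = \left(-8\right) \left(-2\right) 15 = 16 \cdot 15 = 240$)
$\left(V + c{\left(-25 \right)}\right)^{2} = \left(240 + 37\right)^{2} = 277^{2} = 76729$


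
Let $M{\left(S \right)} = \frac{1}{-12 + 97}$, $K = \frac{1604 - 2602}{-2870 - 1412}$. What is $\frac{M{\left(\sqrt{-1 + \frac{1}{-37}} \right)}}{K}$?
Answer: $\frac{2141}{42415} \approx 0.050477$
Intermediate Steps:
$K = \frac{499}{2141}$ ($K = - \frac{998}{-4282} = \left(-998\right) \left(- \frac{1}{4282}\right) = \frac{499}{2141} \approx 0.23307$)
$M{\left(S \right)} = \frac{1}{85}$
$\frac{M{\left(\sqrt{-1 + \frac{1}{-37}} \right)}}{K} = \frac{1}{85 \cdot \frac{499}{2141}} = \frac{1}{85} \cdot \frac{2141}{499} = \frac{2141}{42415}$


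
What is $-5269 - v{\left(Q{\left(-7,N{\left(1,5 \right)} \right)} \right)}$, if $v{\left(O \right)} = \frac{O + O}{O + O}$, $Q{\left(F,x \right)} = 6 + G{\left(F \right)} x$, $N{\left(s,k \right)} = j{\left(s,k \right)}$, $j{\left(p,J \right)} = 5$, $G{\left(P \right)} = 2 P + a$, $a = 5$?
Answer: $-5270$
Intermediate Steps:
$G{\left(P \right)} = 5 + 2 P$ ($G{\left(P \right)} = 2 P + 5 = 5 + 2 P$)
$N{\left(s,k \right)} = 5$
$Q{\left(F,x \right)} = 6 + x \left(5 + 2 F\right)$ ($Q{\left(F,x \right)} = 6 + \left(5 + 2 F\right) x = 6 + x \left(5 + 2 F\right)$)
$v{\left(O \right)} = 1$ ($v{\left(O \right)} = \frac{2 O}{2 O} = 2 O \frac{1}{2 O} = 1$)
$-5269 - v{\left(Q{\left(-7,N{\left(1,5 \right)} \right)} \right)} = -5269 - 1 = -5270$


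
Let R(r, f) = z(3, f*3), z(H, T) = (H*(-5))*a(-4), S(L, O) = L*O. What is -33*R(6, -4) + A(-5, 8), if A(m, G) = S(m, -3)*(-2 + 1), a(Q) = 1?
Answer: 480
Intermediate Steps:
A(m, G) = 3*m (A(m, G) = (m*(-3))*(-2 + 1) = -3*m*(-1) = 3*m)
z(H, T) = -5*H (z(H, T) = (H*(-5))*1 = -5*H*1 = -5*H)
R(r, f) = -15 (R(r, f) = -5*3 = -15)
-33*R(6, -4) + A(-5, 8) = -33*(-15) + 3*(-5) = 495 - 15 = 480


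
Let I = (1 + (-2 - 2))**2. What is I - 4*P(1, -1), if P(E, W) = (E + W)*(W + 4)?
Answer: 9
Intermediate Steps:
P(E, W) = (4 + W)*(E + W) (P(E, W) = (E + W)*(4 + W) = (4 + W)*(E + W))
I = 9 (I = (1 - 4)**2 = (-3)**2 = 9)
I - 4*P(1, -1) = 9 - 4*((-1)**2 + 4*1 + 4*(-1) + 1*(-1)) = 9 - 4*(1 + 4 - 4 - 1) = 9 - 4*0 = 9 + 0 = 9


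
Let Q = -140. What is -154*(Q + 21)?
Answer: 18326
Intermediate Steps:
-154*(Q + 21) = -154*(-140 + 21) = -154*(-119) = 18326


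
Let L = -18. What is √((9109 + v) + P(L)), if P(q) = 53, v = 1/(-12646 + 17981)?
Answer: √260770910785/5335 ≈ 95.718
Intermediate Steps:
v = 1/5335 ≈ 0.00018744
√((9109 + v) + P(L)) = √((9109 + 1/5335) + 53) = √(48596516/5335 + 53) = √(48879271/5335) = √260770910785/5335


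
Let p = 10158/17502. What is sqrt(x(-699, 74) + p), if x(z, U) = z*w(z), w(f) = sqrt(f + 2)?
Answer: sqrt(4938481 - 5947713411*I*sqrt(697))/2917 ≈ 96.059 - 96.056*I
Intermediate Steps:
p = 1693/2917 (p = 10158*(1/17502) = 1693/2917 ≈ 0.58039)
w(f) = sqrt(2 + f)
x(z, U) = z*sqrt(2 + z)
sqrt(x(-699, 74) + p) = sqrt(-699*sqrt(2 - 699) + 1693/2917) = sqrt(-699*I*sqrt(697) + 1693/2917) = sqrt(1693/2917 - 699*I*sqrt(697))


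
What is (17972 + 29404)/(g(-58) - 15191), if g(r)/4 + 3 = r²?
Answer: -47376/1747 ≈ -27.118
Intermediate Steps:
g(r) = -12 + 4*r²
(17972 + 29404)/(g(-58) - 15191) = (17972 + 29404)/((-12 + 4*(-58)²) - 15191) = 47376/((-12 + 4*3364) - 15191) = 47376/((-12 + 13456) - 15191) = 47376/(13444 - 15191) = 47376/(-1747) = 47376*(-1/1747) = -47376/1747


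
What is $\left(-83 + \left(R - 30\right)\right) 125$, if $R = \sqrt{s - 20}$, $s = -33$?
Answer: $-14125 + 125 i \sqrt{53} \approx -14125.0 + 910.01 i$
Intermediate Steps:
$R = i \sqrt{53}$ ($R = \sqrt{-33 - 20} = \sqrt{-53} = i \sqrt{53} \approx 7.2801 i$)
$\left(-83 + \left(R - 30\right)\right) 125 = \left(-83 - \left(30 - i \sqrt{53}\right)\right) 125 = \left(-113 + i \sqrt{53}\right) 125 = -14125 + 125 i \sqrt{53}$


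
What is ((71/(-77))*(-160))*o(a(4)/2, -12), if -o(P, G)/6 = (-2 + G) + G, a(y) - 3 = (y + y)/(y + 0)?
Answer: 1772160/77 ≈ 23015.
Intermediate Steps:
a(y) = 5 (a(y) = 3 + (y + y)/(y + 0) = 3 + (2*y)/y = 3 + 2 = 5)
o(P, G) = 12 - 12*G (o(P, G) = -6*((-2 + G) + G) = -6*(-2 + 2*G) = 12 - 12*G)
((71/(-77))*(-160))*o(a(4)/2, -12) = ((71/(-77))*(-160))*(12 - 12*(-12)) = ((71*(-1/77))*(-160))*(12 + 144) = -71/77*(-160)*156 = (11360/77)*156 = 1772160/77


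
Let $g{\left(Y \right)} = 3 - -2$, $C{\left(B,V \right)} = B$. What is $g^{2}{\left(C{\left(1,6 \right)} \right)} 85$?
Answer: $2125$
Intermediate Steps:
$g{\left(Y \right)} = 5$ ($g{\left(Y \right)} = 3 + 2 = 5$)
$g^{2}{\left(C{\left(1,6 \right)} \right)} 85 = 5^{2} \cdot 85 = 25 \cdot 85 = 2125$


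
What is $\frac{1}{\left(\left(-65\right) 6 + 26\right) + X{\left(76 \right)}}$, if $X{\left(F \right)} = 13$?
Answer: $- \frac{1}{351} \approx -0.002849$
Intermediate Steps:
$\frac{1}{\left(\left(-65\right) 6 + 26\right) + X{\left(76 \right)}} = \frac{1}{\left(\left(-65\right) 6 + 26\right) + 13} = \frac{1}{\left(-390 + 26\right) + 13} = \frac{1}{-364 + 13} = \frac{1}{-351} = - \frac{1}{351}$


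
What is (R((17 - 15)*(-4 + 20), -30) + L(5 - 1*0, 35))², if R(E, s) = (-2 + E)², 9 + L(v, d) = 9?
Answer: 810000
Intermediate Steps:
L(v, d) = 0 (L(v, d) = -9 + 9 = 0)
(R((17 - 15)*(-4 + 20), -30) + L(5 - 1*0, 35))² = ((-2 + (17 - 15)*(-4 + 20))² + 0)² = ((-2 + 2*16)² + 0)² = ((-2 + 32)² + 0)² = (30² + 0)² = (900 + 0)² = 900² = 810000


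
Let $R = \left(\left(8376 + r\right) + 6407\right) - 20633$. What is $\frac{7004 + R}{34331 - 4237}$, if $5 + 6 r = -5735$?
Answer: $\frac{296}{45141} \approx 0.0065572$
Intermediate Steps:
$r = - \frac{2870}{3}$ ($r = - \frac{5}{6} + \frac{1}{6} \left(-5735\right) = - \frac{5}{6} - \frac{5735}{6} = - \frac{2870}{3} \approx -956.67$)
$R = - \frac{20420}{3}$ ($R = \left(\left(8376 - \frac{2870}{3}\right) + 6407\right) - 20633 = \left(\frac{22258}{3} + 6407\right) - 20633 = \frac{41479}{3} - 20633 = - \frac{20420}{3} \approx -6806.7$)
$\frac{7004 + R}{34331 - 4237} = \frac{7004 - \frac{20420}{3}}{34331 - 4237} = \frac{592}{3 \cdot 30094} = \frac{592}{3} \cdot \frac{1}{30094} = \frac{296}{45141}$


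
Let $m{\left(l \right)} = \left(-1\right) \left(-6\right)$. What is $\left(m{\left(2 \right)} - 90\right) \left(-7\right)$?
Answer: $588$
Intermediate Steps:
$m{\left(l \right)} = 6$
$\left(m{\left(2 \right)} - 90\right) \left(-7\right) = \left(6 - 90\right) \left(-7\right) = \left(-84\right) \left(-7\right) = 588$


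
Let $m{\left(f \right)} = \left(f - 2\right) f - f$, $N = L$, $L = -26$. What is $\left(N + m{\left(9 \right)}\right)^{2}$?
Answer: $784$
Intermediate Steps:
$N = -26$
$m{\left(f \right)} = - f + f \left(-2 + f\right)$ ($m{\left(f \right)} = \left(-2 + f\right) f - f = f \left(-2 + f\right) - f = - f + f \left(-2 + f\right)$)
$\left(N + m{\left(9 \right)}\right)^{2} = \left(-26 + 9 \left(-3 + 9\right)\right)^{2} = \left(-26 + 9 \cdot 6\right)^{2} = \left(-26 + 54\right)^{2} = 28^{2} = 784$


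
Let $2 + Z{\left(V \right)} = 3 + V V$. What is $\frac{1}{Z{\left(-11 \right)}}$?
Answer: $\frac{1}{122} \approx 0.0081967$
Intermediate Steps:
$Z{\left(V \right)} = 1 + V^{2}$ ($Z{\left(V \right)} = -2 + \left(3 + V V\right) = -2 + \left(3 + V^{2}\right) = 1 + V^{2}$)
$\frac{1}{Z{\left(-11 \right)}} = \frac{1}{1 + \left(-11\right)^{2}} = \frac{1}{1 + 121} = \frac{1}{122}$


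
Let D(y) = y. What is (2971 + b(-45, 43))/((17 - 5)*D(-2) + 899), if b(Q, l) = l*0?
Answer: 2971/875 ≈ 3.3954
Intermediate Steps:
b(Q, l) = 0
(2971 + b(-45, 43))/((17 - 5)*D(-2) + 899) = (2971 + 0)/((17 - 5)*(-2) + 899) = 2971/(12*(-2) + 899) = 2971/(-24 + 899) = 2971/875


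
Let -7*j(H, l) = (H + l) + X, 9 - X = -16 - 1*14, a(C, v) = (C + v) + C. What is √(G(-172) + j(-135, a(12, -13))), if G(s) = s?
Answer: I*√7833/7 ≈ 12.643*I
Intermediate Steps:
a(C, v) = v + 2*C
X = 39 (X = 9 - (-16 - 1*14) = 9 - (-16 - 14) = 9 - 1*(-30) = 9 + 30 = 39)
j(H, l) = -39/7 - H/7 - l/7 (j(H, l) = -((H + l) + 39)/7 = -(39 + H + l)/7 = -39/7 - H/7 - l/7)
√(G(-172) + j(-135, a(12, -13))) = √(-172 + (-39/7 - ⅐*(-135) - (-13 + 2*12)/7)) = √(-172 + (-39/7 + 135/7 - (-13 + 24)/7)) = √(-172 + (-39/7 + 135/7 - ⅐*11)) = √(-172 + (-39/7 + 135/7 - 11/7)) = √(-172 + 85/7) = √(-1119/7) = I*√7833/7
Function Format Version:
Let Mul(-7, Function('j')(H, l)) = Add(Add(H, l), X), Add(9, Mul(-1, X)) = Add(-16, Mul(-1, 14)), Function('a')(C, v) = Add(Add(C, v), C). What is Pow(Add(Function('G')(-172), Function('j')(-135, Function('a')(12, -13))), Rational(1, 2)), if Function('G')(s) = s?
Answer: Mul(Rational(1, 7), I, Pow(7833, Rational(1, 2))) ≈ Mul(12.643, I)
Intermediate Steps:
Function('a')(C, v) = Add(v, Mul(2, C))
X = 39 (X = Add(9, Mul(-1, Add(-16, Mul(-1, 14)))) = Add(9, Mul(-1, Add(-16, -14))) = Add(9, Mul(-1, -30)) = Add(9, 30) = 39)
Function('j')(H, l) = Add(Rational(-39, 7), Mul(Rational(-1, 7), H), Mul(Rational(-1, 7), l)) (Function('j')(H, l) = Mul(Rational(-1, 7), Add(Add(H, l), 39)) = Mul(Rational(-1, 7), Add(39, H, l)) = Add(Rational(-39, 7), Mul(Rational(-1, 7), H), Mul(Rational(-1, 7), l)))
Pow(Add(Function('G')(-172), Function('j')(-135, Function('a')(12, -13))), Rational(1, 2)) = Pow(Add(-172, Add(Rational(-39, 7), Mul(Rational(-1, 7), -135), Mul(Rational(-1, 7), Add(-13, Mul(2, 12))))), Rational(1, 2)) = Pow(Add(-172, Add(Rational(-39, 7), Rational(135, 7), Mul(Rational(-1, 7), Add(-13, 24)))), Rational(1, 2)) = Pow(Add(-172, Add(Rational(-39, 7), Rational(135, 7), Mul(Rational(-1, 7), 11))), Rational(1, 2)) = Pow(Add(-172, Add(Rational(-39, 7), Rational(135, 7), Rational(-11, 7))), Rational(1, 2)) = Pow(Add(-172, Rational(85, 7)), Rational(1, 2)) = Pow(Rational(-1119, 7), Rational(1, 2)) = Mul(Rational(1, 7), I, Pow(7833, Rational(1, 2)))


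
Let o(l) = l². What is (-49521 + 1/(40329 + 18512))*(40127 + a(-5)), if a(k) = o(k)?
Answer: -116997513904320/58841 ≈ -1.9884e+9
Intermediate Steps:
a(k) = k²
(-49521 + 1/(40329 + 18512))*(40127 + a(-5)) = (-49521 + 1/(40329 + 18512))*(40127 + (-5)²) = (-49521 + 1/58841)*(40127 + 25) = (-49521 + 1/58841)*40152 = -2913865160/58841*40152 = -116997513904320/58841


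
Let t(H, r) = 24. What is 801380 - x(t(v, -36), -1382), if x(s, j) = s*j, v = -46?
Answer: 834548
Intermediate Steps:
x(s, j) = j*s
801380 - x(t(v, -36), -1382) = 801380 - (-1382)*24 = 801380 - 1*(-33168) = 801380 + 33168 = 834548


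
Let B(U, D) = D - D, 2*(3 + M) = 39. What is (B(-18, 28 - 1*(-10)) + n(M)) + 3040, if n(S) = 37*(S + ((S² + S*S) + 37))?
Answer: 25166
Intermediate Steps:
M = 33/2 (M = -3 + (½)*39 = -3 + 39/2 = 33/2 ≈ 16.500)
B(U, D) = 0
n(S) = 1369 + 37*S + 74*S² (n(S) = 37*(S + ((S² + S²) + 37)) = 37*(S + (2*S² + 37)) = 37*(S + (37 + 2*S²)) = 37*(37 + S + 2*S²) = 1369 + 37*S + 74*S²)
(B(-18, 28 - 1*(-10)) + n(M)) + 3040 = (0 + (1369 + 37*(33/2) + 74*(33/2)²)) + 3040 = (0 + (1369 + 1221/2 + 74*(1089/4))) + 3040 = (0 + (1369 + 1221/2 + 40293/2)) + 3040 = (0 + 22126) + 3040 = 22126 + 3040 = 25166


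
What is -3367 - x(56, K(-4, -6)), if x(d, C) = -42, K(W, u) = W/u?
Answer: -3325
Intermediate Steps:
-3367 - x(56, K(-4, -6)) = -3367 - 1*(-42) = -3367 + 42 = -3325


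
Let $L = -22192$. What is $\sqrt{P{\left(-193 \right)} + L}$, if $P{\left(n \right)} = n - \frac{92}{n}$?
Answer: $\frac{i \sqrt{833801109}}{193} \approx 149.61 i$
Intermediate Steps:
$\sqrt{P{\left(-193 \right)} + L} = \sqrt{\left(-193 - \frac{92}{-193}\right) - 22192} = \sqrt{\left(-193 - - \frac{92}{193}\right) - 22192} = \sqrt{\left(-193 + \frac{92}{193}\right) - 22192} = \sqrt{- \frac{37157}{193} - 22192} = \sqrt{- \frac{4320213}{193}} = \frac{i \sqrt{833801109}}{193}$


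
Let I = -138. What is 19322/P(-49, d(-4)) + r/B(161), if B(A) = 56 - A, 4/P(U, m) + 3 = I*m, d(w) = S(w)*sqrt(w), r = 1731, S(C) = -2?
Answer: -1015559/70 + 2666436*I ≈ -14508.0 + 2.6664e+6*I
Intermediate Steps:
d(w) = -2*sqrt(w)
P(U, m) = 4/(-3 - 138*m)
19322/P(-49, d(-4)) + r/B(161) = 19322/((-4/(3 + 138*(-4*I)))) + 1731/(56 - 1*161) = 19322/((-4/(3 + 138*(-4*I)))) + 1731/(56 - 161) = 19322/((-4/(3 + 138*(-4*I)))) + 1731/(-105) = 19322/((-4*(3 + 552*I)/304713)) + 1731*(-1/105) = 19322/((-4*(3 + 552*I)/304713)) - 577/35 = 19322*(-3/4 + 138*I) - 577/35 = (-28983/2 + 2666436*I) - 577/35 = -1015559/70 + 2666436*I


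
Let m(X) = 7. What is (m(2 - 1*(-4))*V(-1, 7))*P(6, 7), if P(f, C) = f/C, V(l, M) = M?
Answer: 42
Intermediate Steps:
(m(2 - 1*(-4))*V(-1, 7))*P(6, 7) = (7*7)*(6/7) = 49*(6*(⅐)) = 49*(6/7) = 42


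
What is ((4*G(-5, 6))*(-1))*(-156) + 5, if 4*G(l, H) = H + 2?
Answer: 1253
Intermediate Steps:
G(l, H) = 1/2 + H/4 (G(l, H) = (H + 2)/4 = (2 + H)/4 = 1/2 + H/4)
((4*G(-5, 6))*(-1))*(-156) + 5 = ((4*(1/2 + (1/4)*6))*(-1))*(-156) + 5 = ((4*(1/2 + 3/2))*(-1))*(-156) + 5 = ((4*2)*(-1))*(-156) + 5 = (8*(-1))*(-156) + 5 = -8*(-156) + 5 = 1248 + 5 = 1253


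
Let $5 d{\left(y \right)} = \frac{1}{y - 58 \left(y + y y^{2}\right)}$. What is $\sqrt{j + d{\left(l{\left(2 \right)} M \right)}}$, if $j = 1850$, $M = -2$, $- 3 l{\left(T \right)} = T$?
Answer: $\frac{\sqrt{384148790465}}{14410} \approx 43.012$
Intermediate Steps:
$l{\left(T \right)} = - \frac{T}{3}$
$d{\left(y \right)} = \frac{1}{5 \left(- 58 y^{3} - 57 y\right)}$ ($d{\left(y \right)} = \frac{1}{5 \left(y - 58 \left(y + y y^{2}\right)\right)} = \frac{1}{5 \left(y - 58 \left(y + y^{3}\right)\right)} = \frac{1}{5 \left(y - \left(58 y + 58 y^{3}\right)\right)} = \frac{1}{5 \left(- 58 y^{3} - 57 y\right)}$)
$\sqrt{j + d{\left(l{\left(2 \right)} M \right)}} = \sqrt{1850 - \frac{1}{285 \left(- \frac{1}{3}\right) 2 \left(-2\right) + 290 \left(\left(- \frac{1}{3}\right) 2 \left(-2\right)\right)^{3}}} = \sqrt{1850 - \frac{1}{285 \left(\left(- \frac{2}{3}\right) \left(-2\right)\right) + 290 \left(\left(- \frac{2}{3}\right) \left(-2\right)\right)^{3}}} = \sqrt{1850 - \frac{1}{285 \cdot \frac{4}{3} + 290 \left(\frac{4}{3}\right)^{3}}} = \sqrt{1850 - \frac{1}{380 + 290 \cdot \frac{64}{27}}} = \sqrt{1850 - \frac{1}{380 + \frac{18560}{27}}} = \sqrt{1850 - \frac{1}{\frac{28820}{27}}} = \sqrt{1850 - \frac{27}{28820}} = \sqrt{\frac{53316973}{28820}} = \frac{\sqrt{384148790465}}{14410}$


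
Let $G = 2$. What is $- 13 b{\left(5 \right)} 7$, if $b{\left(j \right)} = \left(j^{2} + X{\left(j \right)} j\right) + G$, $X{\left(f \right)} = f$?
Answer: $-4732$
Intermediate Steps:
$b{\left(j \right)} = 2 + 2 j^{2}$ ($b{\left(j \right)} = \left(j^{2} + j j\right) + 2 = \left(j^{2} + j^{2}\right) + 2 = 2 j^{2} + 2 = 2 + 2 j^{2}$)
$- 13 b{\left(5 \right)} 7 = - 13 \left(2 + 2 \cdot 5^{2}\right) 7 = - 13 \left(2 + 2 \cdot 25\right) 7 = - 13 \left(2 + 50\right) 7 = \left(-13\right) 52 \cdot 7 = \left(-676\right) 7 = -4732$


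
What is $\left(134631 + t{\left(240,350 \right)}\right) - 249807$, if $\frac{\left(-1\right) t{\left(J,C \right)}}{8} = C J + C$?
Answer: $-789976$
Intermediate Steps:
$t{\left(J,C \right)} = - 8 C - 8 C J$ ($t{\left(J,C \right)} = - 8 \left(C J + C\right) = - 8 \left(C + C J\right) = - 8 C - 8 C J$)
$\left(134631 + t{\left(240,350 \right)}\right) - 249807 = \left(134631 - 2800 \left(1 + 240\right)\right) - 249807 = \left(134631 - 2800 \cdot 241\right) - 249807 = \left(134631 - 674800\right) - 249807 = -540169 - 249807 = -789976$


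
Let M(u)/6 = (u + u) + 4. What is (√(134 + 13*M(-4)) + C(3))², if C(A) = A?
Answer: (3 + I*√178)² ≈ -169.0 + 80.05*I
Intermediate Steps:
M(u) = 24 + 12*u (M(u) = 6*((u + u) + 4) = 6*(2*u + 4) = 6*(4 + 2*u) = 24 + 12*u)
(√(134 + 13*M(-4)) + C(3))² = (√(134 + 13*(24 + 12*(-4))) + 3)² = (√(134 + 13*(24 - 48)) + 3)² = (√(134 + 13*(-24)) + 3)² = (√(134 - 312) + 3)² = (√(-178) + 3)² = (I*√178 + 3)² = (3 + I*√178)²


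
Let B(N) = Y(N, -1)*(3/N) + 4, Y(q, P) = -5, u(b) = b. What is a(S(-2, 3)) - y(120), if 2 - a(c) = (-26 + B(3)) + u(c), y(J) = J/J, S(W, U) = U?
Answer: 25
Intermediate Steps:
y(J) = 1
B(N) = 4 - 15/N (B(N) = -15/N + 4 = 4 - 15/N)
a(c) = 29 - c (a(c) = 2 - ((-26 + (4 - 15/3)) + c) = 2 - ((-26 + (4 - 15*⅓)) + c) = 2 - ((-26 + (4 - 5)) + c) = 2 - ((-26 - 1) + c) = 2 - (-27 + c) = 2 + (27 - c) = 29 - c)
a(S(-2, 3)) - y(120) = (29 - 1*3) - 1*1 = (29 - 3) - 1 = 26 - 1 = 25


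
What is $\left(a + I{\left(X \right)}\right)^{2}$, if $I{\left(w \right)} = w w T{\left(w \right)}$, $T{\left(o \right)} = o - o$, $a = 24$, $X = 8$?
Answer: $576$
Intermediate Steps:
$T{\left(o \right)} = 0$
$I{\left(w \right)} = 0$ ($I{\left(w \right)} = w w 0 = w^{2} \cdot 0 = 0$)
$\left(a + I{\left(X \right)}\right)^{2} = \left(24 + 0\right)^{2} = 24^{2} = 576$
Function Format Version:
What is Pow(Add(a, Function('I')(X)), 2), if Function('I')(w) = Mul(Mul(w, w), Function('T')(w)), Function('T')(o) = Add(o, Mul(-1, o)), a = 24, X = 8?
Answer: 576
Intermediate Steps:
Function('T')(o) = 0
Function('I')(w) = 0 (Function('I')(w) = Mul(Mul(w, w), 0) = Mul(Pow(w, 2), 0) = 0)
Pow(Add(a, Function('I')(X)), 2) = Pow(Add(24, 0), 2) = Pow(24, 2) = 576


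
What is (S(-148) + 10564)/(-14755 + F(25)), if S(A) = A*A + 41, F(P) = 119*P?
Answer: -1711/620 ≈ -2.7597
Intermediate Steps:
S(A) = 41 + A**2 (S(A) = A**2 + 41 = 41 + A**2)
(S(-148) + 10564)/(-14755 + F(25)) = ((41 + (-148)**2) + 10564)/(-14755 + 119*25) = ((41 + 21904) + 10564)/(-14755 + 2975) = (21945 + 10564)/(-11780) = 32509*(-1/11780) = -1711/620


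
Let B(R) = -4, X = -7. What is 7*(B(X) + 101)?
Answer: 679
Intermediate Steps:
7*(B(X) + 101) = 7*(-4 + 101) = 7*97 = 679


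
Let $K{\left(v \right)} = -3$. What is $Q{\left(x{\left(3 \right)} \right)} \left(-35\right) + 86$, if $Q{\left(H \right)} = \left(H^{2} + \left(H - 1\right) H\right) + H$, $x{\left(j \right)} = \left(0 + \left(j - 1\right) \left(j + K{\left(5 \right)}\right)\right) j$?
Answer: $86$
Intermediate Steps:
$x{\left(j \right)} = j \left(-1 + j\right) \left(-3 + j\right)$ ($x{\left(j \right)} = \left(0 + \left(j - 1\right) \left(j - 3\right)\right) j = \left(0 + \left(-1 + j\right) \left(-3 + j\right)\right) j = \left(-1 + j\right) \left(-3 + j\right) j = j \left(-1 + j\right) \left(-3 + j\right)$)
$Q{\left(H \right)} = H + H^{2} + H \left(-1 + H\right)$ ($Q{\left(H \right)} = \left(H^{2} + \left(H - 1\right) H\right) + H = \left(H^{2} + \left(-1 + H\right) H\right) + H = \left(H^{2} + H \left(-1 + H\right)\right) + H = H + H^{2} + H \left(-1 + H\right)$)
$Q{\left(x{\left(3 \right)} \right)} \left(-35\right) + 86 = 2 \left(3 \left(3 + 3^{2} - 12\right)\right)^{2} \left(-35\right) + 86 = 2 \left(3 \left(3 + 9 - 12\right)\right)^{2} \left(-35\right) + 86 = 2 \left(3 \cdot 0\right)^{2} \left(-35\right) + 86 = 2 \cdot 0^{2} \left(-35\right) + 86 = 2 \cdot 0 \left(-35\right) + 86 = 0 \left(-35\right) + 86 = 0 + 86 = 86$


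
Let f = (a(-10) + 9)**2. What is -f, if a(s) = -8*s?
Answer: -7921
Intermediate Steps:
f = 7921 (f = (-8*(-10) + 9)**2 = (80 + 9)**2 = 89**2 = 7921)
-f = -1*7921 = -7921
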